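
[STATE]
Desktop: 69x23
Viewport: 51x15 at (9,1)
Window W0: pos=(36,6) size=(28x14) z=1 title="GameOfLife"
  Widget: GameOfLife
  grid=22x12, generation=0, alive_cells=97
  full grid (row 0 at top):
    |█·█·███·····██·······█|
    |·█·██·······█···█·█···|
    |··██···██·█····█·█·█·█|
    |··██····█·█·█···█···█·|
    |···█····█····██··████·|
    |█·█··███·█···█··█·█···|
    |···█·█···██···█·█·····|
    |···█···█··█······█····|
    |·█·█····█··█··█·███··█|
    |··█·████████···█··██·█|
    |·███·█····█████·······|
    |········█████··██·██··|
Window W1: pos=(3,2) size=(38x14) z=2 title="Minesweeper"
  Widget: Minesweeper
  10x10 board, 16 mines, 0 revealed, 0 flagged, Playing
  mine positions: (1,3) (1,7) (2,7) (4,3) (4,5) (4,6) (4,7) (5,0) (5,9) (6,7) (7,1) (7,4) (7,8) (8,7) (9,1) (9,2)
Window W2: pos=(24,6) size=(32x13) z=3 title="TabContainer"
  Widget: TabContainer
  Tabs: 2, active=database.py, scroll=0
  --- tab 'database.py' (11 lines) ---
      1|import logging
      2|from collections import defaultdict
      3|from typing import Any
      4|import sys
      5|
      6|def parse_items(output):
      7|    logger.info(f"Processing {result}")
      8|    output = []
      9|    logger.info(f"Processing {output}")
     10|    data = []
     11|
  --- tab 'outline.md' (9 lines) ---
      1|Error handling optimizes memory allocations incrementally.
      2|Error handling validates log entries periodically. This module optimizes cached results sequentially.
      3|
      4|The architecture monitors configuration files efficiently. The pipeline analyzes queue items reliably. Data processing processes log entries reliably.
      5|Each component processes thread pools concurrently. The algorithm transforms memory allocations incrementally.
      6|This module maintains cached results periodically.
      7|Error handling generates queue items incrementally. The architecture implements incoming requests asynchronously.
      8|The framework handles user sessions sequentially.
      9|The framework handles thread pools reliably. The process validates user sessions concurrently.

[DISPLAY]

                                                   
━━━━━━━━━━━━━━━━━━━━━━━━━━━━━━━┓                   
sweeper                        ┃                   
───────────────────────────────┨                   
■■■■■                          ┃                   
■■■■■          ┏━━━━━━━━━━━━━━━━━━━━━━━━━━━━━━┓━━━━
■■■■■          ┃ TabContainer                 ┃    
■■■■■          ┠──────────────────────────────┨────
■■■■■          ┃[database.py]│ outline.md     ┃    
■■■■■          ┃──────────────────────────────┃··· 
■■■■■          ┃import logging                ┃█·█ 
■■■■■          ┃from collections import defaul┃·█· 
■■■■■          ┃from typing import Any        ┃██· 
■■■■■          ┃import sys                    ┃··· 
━━━━━━━━━━━━━━━┃                              ┃··· 


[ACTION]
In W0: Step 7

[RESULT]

                                                   
━━━━━━━━━━━━━━━━━━━━━━━━━━━━━━━┓                   
sweeper                        ┃                   
───────────────────────────────┨                   
■■■■■                          ┃                   
■■■■■          ┏━━━━━━━━━━━━━━━━━━━━━━━━━━━━━━┓━━━━
■■■■■          ┃ TabContainer                 ┃    
■■■■■          ┠──────────────────────────────┨────
■■■■■          ┃[database.py]│ outline.md     ┃    
■■■■■          ┃──────────────────────────────┃··· 
■■■■■          ┃import logging                ┃··· 
■■■■■          ┃from collections import defaul┃··· 
■■■■■          ┃from typing import Any        ┃··· 
■■■■■          ┃import sys                    ┃··· 
━━━━━━━━━━━━━━━┃                              ┃··· 


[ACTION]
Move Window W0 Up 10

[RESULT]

                           ┃ GameOfLife            
━━━━━━━━━━━━━━━━━━━━━━━━━━━━━━━┓───────────────────
sweeper                        ┃ 7                 
───────────────────────────────┨··········█······· 
■■■■■                          ┃······█████······· 
■■■■■          ┏━━━━━━━━━━━━━━━━━━━━━━━━━━━━━━┓··· 
■■■■■          ┃ TabContainer                 ┃··· 
■■■■■          ┠──────────────────────────────┨··· 
■■■■■          ┃[database.py]│ outline.md     ┃··· 
■■■■■          ┃──────────────────────────────┃··· 
■■■■■          ┃import logging                ┃·██ 
■■■■■          ┃from collections import defaul┃█·█ 
■■■■■          ┃from typing import Any        ┃━━━━
■■■■■          ┃import sys                    ┃    
━━━━━━━━━━━━━━━┃                              ┃    


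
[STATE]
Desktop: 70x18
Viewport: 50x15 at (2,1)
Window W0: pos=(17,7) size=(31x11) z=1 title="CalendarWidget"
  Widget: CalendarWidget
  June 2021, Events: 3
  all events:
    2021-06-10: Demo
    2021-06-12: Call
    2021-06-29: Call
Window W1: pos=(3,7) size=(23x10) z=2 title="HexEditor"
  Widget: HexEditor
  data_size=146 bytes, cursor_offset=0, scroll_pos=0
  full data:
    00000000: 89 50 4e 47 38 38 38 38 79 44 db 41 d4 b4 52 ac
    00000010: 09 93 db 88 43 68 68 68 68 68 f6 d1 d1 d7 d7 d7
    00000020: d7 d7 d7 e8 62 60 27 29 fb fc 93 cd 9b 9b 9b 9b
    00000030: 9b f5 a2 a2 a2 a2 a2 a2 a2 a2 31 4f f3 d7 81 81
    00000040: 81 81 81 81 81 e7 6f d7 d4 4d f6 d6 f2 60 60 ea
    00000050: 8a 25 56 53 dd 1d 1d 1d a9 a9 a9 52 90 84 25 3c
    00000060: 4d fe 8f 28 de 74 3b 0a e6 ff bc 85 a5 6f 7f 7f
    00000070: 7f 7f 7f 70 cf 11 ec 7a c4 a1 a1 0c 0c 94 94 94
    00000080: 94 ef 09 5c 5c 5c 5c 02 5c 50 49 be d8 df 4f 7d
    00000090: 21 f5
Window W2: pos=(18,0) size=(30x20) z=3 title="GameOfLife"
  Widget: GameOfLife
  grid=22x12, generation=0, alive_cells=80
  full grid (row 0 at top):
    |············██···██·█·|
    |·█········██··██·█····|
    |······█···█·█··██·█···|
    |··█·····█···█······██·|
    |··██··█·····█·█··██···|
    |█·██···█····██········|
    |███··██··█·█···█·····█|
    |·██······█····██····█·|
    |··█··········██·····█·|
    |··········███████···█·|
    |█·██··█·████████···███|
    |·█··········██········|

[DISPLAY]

                ┃ GameOfLife                 ┃    
                ┠────────────────────────────┨    
                ┃Gen: 0                      ┃    
                ┃············██···██·█·      ┃    
                ┃·█········██··██·█····      ┃    
                ┃······█···█·█··██·█···      ┃    
 ┏━━━━━━━━━━━━━━┃··█·····█···█······██·      ┃    
 ┃ HexEditor    ┃··██··█·····█·█··██···      ┃    
 ┠──────────────┃█·██···█····██········      ┃    
 ┃00000000  89 5┃███··██··█·█···█·····█      ┃    
 ┃00000010  09 9┃·██······█····██····█·      ┃    
 ┃00000020  d7 d┃··█··········██·····█·      ┃    
 ┃00000030  9b f┃··········███████···█·      ┃    
 ┃00000040  81 8┃█·██··█·████████···███      ┃    
 ┃00000050  8a 2┃·█··········██········      ┃    


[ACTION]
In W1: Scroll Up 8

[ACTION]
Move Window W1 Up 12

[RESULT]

 ┃ HexEditor    ┃ GameOfLife                 ┃    
 ┠──────────────┠────────────────────────────┨    
 ┃00000000  89 5┃Gen: 0                      ┃    
 ┃00000010  09 9┃············██···██·█·      ┃    
 ┃00000020  d7 d┃·█········██··██·█····      ┃    
 ┃00000030  9b f┃······█···█·█··██·█···      ┃    
 ┃00000040  81 8┃··█·····█···█······██·      ┃    
 ┃00000050  8a 2┃··██··█·····█·█··██···      ┃    
 ┗━━━━━━━━━━━━━━┃█·██···█····██········      ┃    
               ┃┃███··██··█·█···█·····█      ┃    
               ┃┃·██······█····██····█·      ┃    
               ┃┃··█··········██·····█·      ┃    
               ┃┃··········███████···█·      ┃    
               ┃┃█·██··█·████████···███      ┃    
               ┃┃·█··········██········      ┃    


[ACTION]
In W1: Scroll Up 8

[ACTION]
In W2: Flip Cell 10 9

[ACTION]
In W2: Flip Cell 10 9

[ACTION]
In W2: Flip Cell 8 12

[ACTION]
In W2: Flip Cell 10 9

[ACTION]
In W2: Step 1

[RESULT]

 ┃ HexEditor    ┃ GameOfLife                 ┃    
 ┠──────────────┠────────────────────────────┨    
 ┃00000000  89 5┃Gen: 1                      ┃    
 ┃00000010  09 9┃···········████·███···      ┃    
 ┃00000020  d7 d┃··········█···██···█··      ┃    
 ┃00000030  9b f┃·········██·████████··      ┃    
 ┃00000040  81 8┃··██···█····█··██··█··      ┃    
 ┃00000050  8a 2┃·······█···██·····██··      ┃    
 ┗━━━━━━━━━━━━━━┃█···██·█···████·······      ┃    
               ┃┃█·····█·█·█·██·█······      ┃    
               ┃┃█··█······█·█··█····██      ┃    
               ┃┃·██·······█·····█··███      ┃    
               ┃┃·███·····██·····█·····      ┃    
               ┃┃·██······██·····█··███      ┃    
               ┃┃·██·················█·      ┃    


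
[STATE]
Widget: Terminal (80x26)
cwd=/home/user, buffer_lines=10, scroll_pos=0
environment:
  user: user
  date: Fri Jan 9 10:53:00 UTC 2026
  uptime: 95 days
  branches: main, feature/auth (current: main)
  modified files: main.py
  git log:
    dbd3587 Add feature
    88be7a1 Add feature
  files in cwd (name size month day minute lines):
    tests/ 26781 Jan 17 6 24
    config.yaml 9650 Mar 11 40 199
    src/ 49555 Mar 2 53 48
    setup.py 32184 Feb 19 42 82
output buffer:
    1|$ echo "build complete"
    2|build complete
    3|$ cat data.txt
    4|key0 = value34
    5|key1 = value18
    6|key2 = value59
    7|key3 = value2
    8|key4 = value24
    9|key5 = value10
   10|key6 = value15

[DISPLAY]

$ echo "build complete"                                                         
build complete                                                                  
$ cat data.txt                                                                  
key0 = value34                                                                  
key1 = value18                                                                  
key2 = value59                                                                  
key3 = value2                                                                   
key4 = value24                                                                  
key5 = value10                                                                  
key6 = value15                                                                  
$ █                                                                             
                                                                                
                                                                                
                                                                                
                                                                                
                                                                                
                                                                                
                                                                                
                                                                                
                                                                                
                                                                                
                                                                                
                                                                                
                                                                                
                                                                                
                                                                                


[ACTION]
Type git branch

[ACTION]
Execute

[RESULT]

$ echo "build complete"                                                         
build complete                                                                  
$ cat data.txt                                                                  
key0 = value34                                                                  
key1 = value18                                                                  
key2 = value59                                                                  
key3 = value2                                                                   
key4 = value24                                                                  
key5 = value10                                                                  
key6 = value15                                                                  
$ git branch                                                                    
* main                                                                          
  feature/auth                                                                  
$ █                                                                             
                                                                                
                                                                                
                                                                                
                                                                                
                                                                                
                                                                                
                                                                                
                                                                                
                                                                                
                                                                                
                                                                                
                                                                                


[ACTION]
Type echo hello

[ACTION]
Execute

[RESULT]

$ echo "build complete"                                                         
build complete                                                                  
$ cat data.txt                                                                  
key0 = value34                                                                  
key1 = value18                                                                  
key2 = value59                                                                  
key3 = value2                                                                   
key4 = value24                                                                  
key5 = value10                                                                  
key6 = value15                                                                  
$ git branch                                                                    
* main                                                                          
  feature/auth                                                                  
$ echo hello                                                                    
hello                                                                           
$ █                                                                             
                                                                                
                                                                                
                                                                                
                                                                                
                                                                                
                                                                                
                                                                                
                                                                                
                                                                                
                                                                                


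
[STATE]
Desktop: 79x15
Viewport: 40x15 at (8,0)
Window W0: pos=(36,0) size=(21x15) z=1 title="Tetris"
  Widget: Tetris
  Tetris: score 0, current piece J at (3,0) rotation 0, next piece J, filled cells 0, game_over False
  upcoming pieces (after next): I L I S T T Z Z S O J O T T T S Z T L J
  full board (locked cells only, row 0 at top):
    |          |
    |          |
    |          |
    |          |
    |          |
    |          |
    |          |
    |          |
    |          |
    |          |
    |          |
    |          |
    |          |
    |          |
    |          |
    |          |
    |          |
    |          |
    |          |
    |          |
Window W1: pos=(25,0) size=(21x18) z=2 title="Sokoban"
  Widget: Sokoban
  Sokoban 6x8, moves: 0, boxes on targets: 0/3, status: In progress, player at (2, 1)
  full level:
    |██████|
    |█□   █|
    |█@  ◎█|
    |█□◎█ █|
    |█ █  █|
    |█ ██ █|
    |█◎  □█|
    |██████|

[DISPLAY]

                 ┏━━━━━━━━━━━━━━━━━━━┓━━
                 ┃ Sokoban           ┃  
                 ┠───────────────────┨──
                 ┃██████             ┃ │
                 ┃█□   █             ┃ │
                 ┃█@  ◎█             ┃ │
                 ┃█□◎█ █             ┃ │
                 ┃█ █  █             ┃ │
                 ┃█ ██ █             ┃ │
                 ┃█◎  □█             ┃ │
                 ┃██████             ┃ │
                 ┃Moves: 0  0/3      ┃ │
                 ┃                   ┃ │
                 ┃                   ┃ │
                 ┃                   ┃━━


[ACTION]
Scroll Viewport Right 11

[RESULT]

      ┏━━━━━━━━━━━━━━━━━━━┓━━━━━━━━━━┓  
      ┃ Sokoban           ┃          ┃  
      ┠───────────────────┨──────────┨  
      ┃██████             ┃ │Next:   ┃  
      ┃█□   █             ┃ │█       ┃  
      ┃█@  ◎█             ┃ │███     ┃  
      ┃█□◎█ █             ┃ │        ┃  
      ┃█ █  █             ┃ │        ┃  
      ┃█ ██ █             ┃ │        ┃  
      ┃█◎  □█             ┃ │Score:  ┃  
      ┃██████             ┃ │0       ┃  
      ┃Moves: 0  0/3      ┃ │        ┃  
      ┃                   ┃ │        ┃  
      ┃                   ┃ │        ┃  
      ┃                   ┃━━━━━━━━━━┛  


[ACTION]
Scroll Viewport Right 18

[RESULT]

━━━━━━━━┓━━━━━━━━━━┓                    
        ┃          ┃                    
────────┨──────────┨                    
        ┃ │Next:   ┃                    
        ┃ │█       ┃                    
        ┃ │███     ┃                    
        ┃ │        ┃                    
        ┃ │        ┃                    
        ┃ │        ┃                    
        ┃ │Score:  ┃                    
        ┃ │0       ┃                    
/3      ┃ │        ┃                    
        ┃ │        ┃                    
        ┃ │        ┃                    
        ┃━━━━━━━━━━┛                    


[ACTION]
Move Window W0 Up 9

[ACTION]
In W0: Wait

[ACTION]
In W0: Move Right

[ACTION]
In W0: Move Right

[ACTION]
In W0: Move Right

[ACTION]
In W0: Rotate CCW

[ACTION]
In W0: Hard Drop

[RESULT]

━━━━━━━━┓━━━━━━━━━━┓                    
        ┃          ┃                    
────────┨──────────┨                    
        ┃ │Next:   ┃                    
        ┃ │████    ┃                    
        ┃ │        ┃                    
        ┃ │        ┃                    
        ┃ │        ┃                    
        ┃ │        ┃                    
        ┃ │Score:  ┃                    
        ┃ │0       ┃                    
/3      ┃ │        ┃                    
        ┃ │        ┃                    
        ┃ │        ┃                    
        ┃━━━━━━━━━━┛                    


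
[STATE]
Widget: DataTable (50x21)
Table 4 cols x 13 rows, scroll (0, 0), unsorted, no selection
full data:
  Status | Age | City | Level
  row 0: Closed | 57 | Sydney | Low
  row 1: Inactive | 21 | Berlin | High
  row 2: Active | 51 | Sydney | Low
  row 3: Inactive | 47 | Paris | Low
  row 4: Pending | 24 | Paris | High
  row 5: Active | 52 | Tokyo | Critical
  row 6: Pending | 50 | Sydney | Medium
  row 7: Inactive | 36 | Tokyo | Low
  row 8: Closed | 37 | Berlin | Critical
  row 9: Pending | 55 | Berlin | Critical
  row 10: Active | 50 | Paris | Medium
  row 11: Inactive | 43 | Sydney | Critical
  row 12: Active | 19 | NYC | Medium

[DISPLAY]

Status  │Age│City  │Level                         
────────┼───┼──────┼────────                      
Closed  │57 │Sydney│Low                           
Inactive│21 │Berlin│High                          
Active  │51 │Sydney│Low                           
Inactive│47 │Paris │Low                           
Pending │24 │Paris │High                          
Active  │52 │Tokyo │Critical                      
Pending │50 │Sydney│Medium                        
Inactive│36 │Tokyo │Low                           
Closed  │37 │Berlin│Critical                      
Pending │55 │Berlin│Critical                      
Active  │50 │Paris │Medium                        
Inactive│43 │Sydney│Critical                      
Active  │19 │NYC   │Medium                        
                                                  
                                                  
                                                  
                                                  
                                                  
                                                  


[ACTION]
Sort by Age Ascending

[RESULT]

Status  │Ag▲│City  │Level                         
────────┼───┼──────┼────────                      
Active  │19 │NYC   │Medium                        
Inactive│21 │Berlin│High                          
Pending │24 │Paris │High                          
Inactive│36 │Tokyo │Low                           
Closed  │37 │Berlin│Critical                      
Inactive│43 │Sydney│Critical                      
Inactive│47 │Paris │Low                           
Pending │50 │Sydney│Medium                        
Active  │50 │Paris │Medium                        
Active  │51 │Sydney│Low                           
Active  │52 │Tokyo │Critical                      
Pending │55 │Berlin│Critical                      
Closed  │57 │Sydney│Low                           
                                                  
                                                  
                                                  
                                                  
                                                  
                                                  


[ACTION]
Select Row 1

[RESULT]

Status  │Ag▲│City  │Level                         
────────┼───┼──────┼────────                      
Active  │19 │NYC   │Medium                        
>nactive│21 │Berlin│High                          
Pending │24 │Paris │High                          
Inactive│36 │Tokyo │Low                           
Closed  │37 │Berlin│Critical                      
Inactive│43 │Sydney│Critical                      
Inactive│47 │Paris │Low                           
Pending │50 │Sydney│Medium                        
Active  │50 │Paris │Medium                        
Active  │51 │Sydney│Low                           
Active  │52 │Tokyo │Critical                      
Pending │55 │Berlin│Critical                      
Closed  │57 │Sydney│Low                           
                                                  
                                                  
                                                  
                                                  
                                                  
                                                  


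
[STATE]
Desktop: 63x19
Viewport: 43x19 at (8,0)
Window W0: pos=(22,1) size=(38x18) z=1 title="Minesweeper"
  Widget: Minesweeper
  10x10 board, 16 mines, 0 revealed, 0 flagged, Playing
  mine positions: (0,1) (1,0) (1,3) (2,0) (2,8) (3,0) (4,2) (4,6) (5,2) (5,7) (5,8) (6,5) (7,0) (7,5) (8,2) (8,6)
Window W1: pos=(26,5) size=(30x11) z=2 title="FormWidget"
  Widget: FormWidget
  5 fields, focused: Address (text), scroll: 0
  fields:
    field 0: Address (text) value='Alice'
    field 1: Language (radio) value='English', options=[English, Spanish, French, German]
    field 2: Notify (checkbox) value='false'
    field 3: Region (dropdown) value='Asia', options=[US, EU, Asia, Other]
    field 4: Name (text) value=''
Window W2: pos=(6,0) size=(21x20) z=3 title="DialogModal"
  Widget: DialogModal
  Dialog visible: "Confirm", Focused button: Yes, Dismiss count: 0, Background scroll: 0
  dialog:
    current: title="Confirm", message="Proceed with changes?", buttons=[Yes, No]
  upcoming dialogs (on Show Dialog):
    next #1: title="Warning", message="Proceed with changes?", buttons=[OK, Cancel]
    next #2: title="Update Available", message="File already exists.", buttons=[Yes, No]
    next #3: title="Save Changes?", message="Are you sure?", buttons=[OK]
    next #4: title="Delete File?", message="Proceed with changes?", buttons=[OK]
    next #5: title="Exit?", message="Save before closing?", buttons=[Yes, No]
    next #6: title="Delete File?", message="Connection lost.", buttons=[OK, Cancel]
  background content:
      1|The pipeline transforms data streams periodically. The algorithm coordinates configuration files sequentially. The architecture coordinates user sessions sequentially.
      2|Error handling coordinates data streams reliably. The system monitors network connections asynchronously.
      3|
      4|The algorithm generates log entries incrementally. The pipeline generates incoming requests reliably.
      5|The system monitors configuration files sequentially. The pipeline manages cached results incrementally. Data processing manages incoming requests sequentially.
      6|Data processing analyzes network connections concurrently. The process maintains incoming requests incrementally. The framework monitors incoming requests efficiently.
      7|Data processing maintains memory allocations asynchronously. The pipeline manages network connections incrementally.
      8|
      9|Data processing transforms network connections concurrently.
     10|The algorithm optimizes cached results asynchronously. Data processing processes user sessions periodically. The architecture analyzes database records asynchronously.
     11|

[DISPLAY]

━━━━━━━━━━━━━━━━━━┓                        
DialogModal       ┃━━━━━━━━━━━━━━━━━━━━━━━━
──────────────────┨esweeper                
he pipeline transf┃────────────────────────
rror handling coor┃■■■■■■                  
                  ┃━━━━━━━━━━━━━━━━━━━━━━━━
he algorithm gener┃ FormWidget             
he system monitors┃────────────────────────
a┌─────────────┐na┃> Address:    [Alice    
a│   Confirm   │ai┃  Language:   (●) Englis
 │Proceed with │  ┃  Notify:     [ ]       
a│  [Yes]  No  │ra┃  Region:     [Asia     
h└─────────────┘im┃  Name:       [         
                  ┃                        
                  ┃                        
                  ┃━━━━━━━━━━━━━━━━━━━━━━━━
                  ┃                        
                  ┃                        
                  ┃━━━━━━━━━━━━━━━━━━━━━━━━


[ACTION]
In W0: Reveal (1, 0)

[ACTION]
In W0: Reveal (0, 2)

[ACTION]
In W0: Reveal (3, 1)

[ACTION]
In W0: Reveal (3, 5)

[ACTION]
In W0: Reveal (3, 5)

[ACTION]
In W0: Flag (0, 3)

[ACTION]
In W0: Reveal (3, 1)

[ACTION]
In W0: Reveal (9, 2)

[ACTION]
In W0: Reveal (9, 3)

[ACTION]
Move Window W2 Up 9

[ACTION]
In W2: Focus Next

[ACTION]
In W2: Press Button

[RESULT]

━━━━━━━━━━━━━━━━━━┓                        
DialogModal       ┃━━━━━━━━━━━━━━━━━━━━━━━━
──────────────────┨esweeper                
he pipeline transf┃────────────────────────
rror handling coor┃■■■■■■                  
                  ┃━━━━━━━━━━━━━━━━━━━━━━━━
he algorithm gener┃ FormWidget             
he system monitors┃────────────────────────
ata processing ana┃> Address:    [Alice    
ata processing mai┃  Language:   (●) Englis
                  ┃  Notify:     [ ]       
ata processing tra┃  Region:     [Asia     
he algorithm optim┃  Name:       [         
                  ┃                        
                  ┃                        
                  ┃━━━━━━━━━━━━━━━━━━━━━━━━
                  ┃                        
                  ┃                        
                  ┃━━━━━━━━━━━━━━━━━━━━━━━━


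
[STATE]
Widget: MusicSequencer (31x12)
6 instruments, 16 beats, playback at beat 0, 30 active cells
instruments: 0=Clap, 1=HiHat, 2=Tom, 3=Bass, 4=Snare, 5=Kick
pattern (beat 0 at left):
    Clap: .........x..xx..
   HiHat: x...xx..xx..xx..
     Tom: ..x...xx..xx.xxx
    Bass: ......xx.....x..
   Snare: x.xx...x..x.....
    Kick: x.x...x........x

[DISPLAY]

      ▼123456789012345         
  Clap·········█··██··         
 HiHat█···██··██··██··         
   Tom··█···██··██·███         
  Bass······██·····█··         
 Snare█·██···█··█·····         
  Kick█·█···█········█         
                               
                               
                               
                               
                               


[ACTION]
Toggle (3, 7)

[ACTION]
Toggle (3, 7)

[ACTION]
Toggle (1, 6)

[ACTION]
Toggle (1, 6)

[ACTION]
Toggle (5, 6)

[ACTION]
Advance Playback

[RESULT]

      0▼23456789012345         
  Clap·········█··██··         
 HiHat█···██··██··██··         
   Tom··█···██··██·███         
  Bass······██·····█··         
 Snare█·██···█··█·····         
  Kick█·█············█         
                               
                               
                               
                               
                               


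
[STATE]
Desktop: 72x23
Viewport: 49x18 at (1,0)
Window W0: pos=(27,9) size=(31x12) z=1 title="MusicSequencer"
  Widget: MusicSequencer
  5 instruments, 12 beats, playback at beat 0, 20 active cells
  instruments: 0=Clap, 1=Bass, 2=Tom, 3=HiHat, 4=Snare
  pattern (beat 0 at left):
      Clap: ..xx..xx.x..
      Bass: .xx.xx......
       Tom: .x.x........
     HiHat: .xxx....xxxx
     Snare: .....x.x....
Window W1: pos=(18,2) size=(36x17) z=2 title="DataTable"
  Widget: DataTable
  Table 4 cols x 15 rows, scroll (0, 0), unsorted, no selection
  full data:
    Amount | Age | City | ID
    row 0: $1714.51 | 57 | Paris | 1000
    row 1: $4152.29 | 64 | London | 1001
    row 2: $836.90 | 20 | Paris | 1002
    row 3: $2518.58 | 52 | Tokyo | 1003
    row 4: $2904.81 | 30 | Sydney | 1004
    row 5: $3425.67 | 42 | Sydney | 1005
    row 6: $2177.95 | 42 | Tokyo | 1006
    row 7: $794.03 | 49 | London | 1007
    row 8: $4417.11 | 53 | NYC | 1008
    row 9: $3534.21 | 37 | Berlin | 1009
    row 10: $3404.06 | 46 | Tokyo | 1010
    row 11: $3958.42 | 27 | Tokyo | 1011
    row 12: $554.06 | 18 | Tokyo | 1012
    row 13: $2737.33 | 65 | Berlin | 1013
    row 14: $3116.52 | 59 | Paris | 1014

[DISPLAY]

                                                 
                                                 
                 ┏━━━━━━━━━━━━━━━━━━━━━━━━━━━━━━━
                 ┃ DataTable                     
                 ┠───────────────────────────────
                 ┃Amount  │Age│City  │ID         
                 ┃────────┼───┼──────┼────       
                 ┃$1714.51│57 │Paris │1000       
                 ┃$4152.29│64 │London│1001       
                 ┃$836.90 │20 │Paris │1002       
                 ┃$2518.58│52 │Tokyo │1003       
                 ┃$2904.81│30 │Sydney│1004       
                 ┃$3425.67│42 │Sydney│1005       
                 ┃$2177.95│42 │Tokyo │1006       
                 ┃$794.03 │49 │London│1007       
                 ┃$4417.11│53 │NYC   │1008       
                 ┃$3534.21│37 │Berlin│1009       
                 ┃$3404.06│46 │Tokyo │1010       


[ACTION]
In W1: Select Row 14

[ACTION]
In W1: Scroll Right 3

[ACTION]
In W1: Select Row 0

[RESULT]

                                                 
                                                 
                 ┏━━━━━━━━━━━━━━━━━━━━━━━━━━━━━━━
                 ┃ DataTable                     
                 ┠───────────────────────────────
                 ┃Amount  │Age│City  │ID         
                 ┃────────┼───┼──────┼────       
                 ┃>1714.51│57 │Paris │1000       
                 ┃$4152.29│64 │London│1001       
                 ┃$836.90 │20 │Paris │1002       
                 ┃$2518.58│52 │Tokyo │1003       
                 ┃$2904.81│30 │Sydney│1004       
                 ┃$3425.67│42 │Sydney│1005       
                 ┃$2177.95│42 │Tokyo │1006       
                 ┃$794.03 │49 │London│1007       
                 ┃$4417.11│53 │NYC   │1008       
                 ┃$3534.21│37 │Berlin│1009       
                 ┃$3404.06│46 │Tokyo │1010       


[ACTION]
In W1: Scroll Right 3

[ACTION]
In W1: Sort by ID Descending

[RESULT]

                                                 
                                                 
                 ┏━━━━━━━━━━━━━━━━━━━━━━━━━━━━━━━
                 ┃ DataTable                     
                 ┠───────────────────────────────
                 ┃Amount  │Age│City  │ID ▼       
                 ┃────────┼───┼──────┼────       
                 ┃>3116.52│59 │Paris │1014       
                 ┃$2737.33│65 │Berlin│1013       
                 ┃$554.06 │18 │Tokyo │1012       
                 ┃$3958.42│27 │Tokyo │1011       
                 ┃$3404.06│46 │Tokyo │1010       
                 ┃$3534.21│37 │Berlin│1009       
                 ┃$4417.11│53 │NYC   │1008       
                 ┃$794.03 │49 │London│1007       
                 ┃$2177.95│42 │Tokyo │1006       
                 ┃$3425.67│42 │Sydney│1005       
                 ┃$2904.81│30 │Sydney│1004       
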